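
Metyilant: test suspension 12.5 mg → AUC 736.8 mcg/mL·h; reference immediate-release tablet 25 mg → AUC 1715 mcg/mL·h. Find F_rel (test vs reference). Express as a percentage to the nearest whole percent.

F_rel = 86%

F_rel = (AUC_test/D_test) / (AUC_ref/D_ref)
      = (736.8/12.5) / (1715/25)
      = 58.944 / 68.6 = 0.8592 = 85.92%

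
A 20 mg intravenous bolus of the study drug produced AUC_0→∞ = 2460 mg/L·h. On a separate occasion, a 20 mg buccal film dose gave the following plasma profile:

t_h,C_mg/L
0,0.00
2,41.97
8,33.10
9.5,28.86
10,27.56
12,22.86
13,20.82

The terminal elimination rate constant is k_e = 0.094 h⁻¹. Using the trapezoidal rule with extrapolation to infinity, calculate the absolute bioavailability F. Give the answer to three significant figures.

F = 0.253

Trapezoidal AUC_0→13 (buccal film):
  [0→2]: (0.00+41.97)/2 × 2 = 41.97
  [2→8]: (41.97+33.10)/2 × 6 = 225.21
  [8→9.5]: (33.10+28.86)/2 × 1.5 = 46.47
  [9.5→10]: (28.86+27.56)/2 × 0.5 = 14.105
  [10→12]: (27.56+22.86)/2 × 2 = 50.42
  [12→13]: (22.86+20.82)/2 × 1 = 21.84
  Sum = 400.015 mg/L·h
Tail: C_last/k_e = 20.82/0.094 = 221.489
AUC_0→∞ (buccal film) = 400.015 + 221.489 = 621.504 mg/L·h
F = (AUC_ev/D_ev)/(AUC_iv/D_iv) = (621.504/20)/(2460/20) = 31.0752/123 = 0.2526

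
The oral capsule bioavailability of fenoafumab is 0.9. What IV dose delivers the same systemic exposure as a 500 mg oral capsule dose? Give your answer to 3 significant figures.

Systemic exposure from an extravascular dose = F × D_ev, so the equivalent IV dose is F × D_ev.
D_iv = F × D_ev = 0.9 × 500 = 450 mg

D_iv = 450 mg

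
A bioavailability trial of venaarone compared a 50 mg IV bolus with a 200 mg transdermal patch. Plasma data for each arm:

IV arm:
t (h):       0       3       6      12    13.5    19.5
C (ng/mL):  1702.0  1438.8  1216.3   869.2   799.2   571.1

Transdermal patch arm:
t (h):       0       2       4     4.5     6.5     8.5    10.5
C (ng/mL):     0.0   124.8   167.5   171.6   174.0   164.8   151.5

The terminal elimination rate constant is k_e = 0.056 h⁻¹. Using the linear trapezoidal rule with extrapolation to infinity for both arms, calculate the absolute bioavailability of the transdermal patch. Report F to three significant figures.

F = 0.0345

Trapezoidal AUC_0→19.5 (IV):
  [0→3]: (1702.0+1438.8)/2 × 3 = 4711.2
  [3→6]: (1438.8+1216.3)/2 × 3 = 3982.65
  [6→12]: (1216.3+869.2)/2 × 6 = 6256.5
  [12→13.5]: (869.2+799.2)/2 × 1.5 = 1251.3
  [13.5→19.5]: (799.2+571.1)/2 × 6 = 4110.9
  Sum = 20312.55 ng/mL·h
IV tail: 571.1/0.056 = 10198.214; AUC_iv,0→∞ = 20312.55 + 10198.214 = 30510.764 ng/mL·h
Trapezoidal AUC_0→10.5 (transdermal patch):
  [0→2]: (0.0+124.8)/2 × 2 = 124.8
  [2→4]: (124.8+167.5)/2 × 2 = 292.3
  [4→4.5]: (167.5+171.6)/2 × 0.5 = 84.775
  [4.5→6.5]: (171.6+174.0)/2 × 2 = 345.6
  [6.5→8.5]: (174.0+164.8)/2 × 2 = 338.8
  [8.5→10.5]: (164.8+151.5)/2 × 2 = 316.3
  Sum = 1502.575 ng/mL·h
transdermal patch tail: 151.5/0.056 = 2705.357; AUC_ev,0→∞ = 1502.575 + 2705.357 = 4207.932 ng/mL·h
F = (AUC_ev/D_ev)/(AUC_iv/D_iv) = (4207.932/200)/(30510.764/50) = 21.03966/610.21528 = 0.0345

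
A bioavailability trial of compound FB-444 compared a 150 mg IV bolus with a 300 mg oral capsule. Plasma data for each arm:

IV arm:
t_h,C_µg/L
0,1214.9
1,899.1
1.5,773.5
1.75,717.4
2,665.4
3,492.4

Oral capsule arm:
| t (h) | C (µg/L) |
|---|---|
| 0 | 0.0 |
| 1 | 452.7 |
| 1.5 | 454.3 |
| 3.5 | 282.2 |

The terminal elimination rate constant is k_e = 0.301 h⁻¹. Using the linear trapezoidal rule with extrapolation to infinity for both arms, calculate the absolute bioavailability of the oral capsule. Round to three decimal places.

F = 0.263

Trapezoidal AUC_0→3 (IV):
  [0→1]: (1214.9+899.1)/2 × 1 = 1057.0
  [1→1.5]: (899.1+773.5)/2 × 0.5 = 418.15
  [1.5→1.75]: (773.5+717.4)/2 × 0.25 = 186.3625
  [1.75→2]: (717.4+665.4)/2 × 0.25 = 172.85
  [2→3]: (665.4+492.4)/2 × 1 = 578.9
  Sum = 2413.2625 µg/L·h
IV tail: 492.4/0.301 = 1635.880; AUC_iv,0→∞ = 2413.2625 + 1635.880 = 4049.1425 µg/L·h
Trapezoidal AUC_0→3.5 (oral capsule):
  [0→1]: (0.0+452.7)/2 × 1 = 226.35
  [1→1.5]: (452.7+454.3)/2 × 0.5 = 226.75
  [1.5→3.5]: (454.3+282.2)/2 × 2 = 736.5
  Sum = 1189.6 µg/L·h
oral capsule tail: 282.2/0.301 = 937.542; AUC_ev,0→∞ = 1189.6 + 937.542 = 2127.142 µg/L·h
F = (AUC_ev/D_ev)/(AUC_iv/D_iv) = (2127.142/300)/(4049.1425/150) = 7.09047/26.9943 = 0.2627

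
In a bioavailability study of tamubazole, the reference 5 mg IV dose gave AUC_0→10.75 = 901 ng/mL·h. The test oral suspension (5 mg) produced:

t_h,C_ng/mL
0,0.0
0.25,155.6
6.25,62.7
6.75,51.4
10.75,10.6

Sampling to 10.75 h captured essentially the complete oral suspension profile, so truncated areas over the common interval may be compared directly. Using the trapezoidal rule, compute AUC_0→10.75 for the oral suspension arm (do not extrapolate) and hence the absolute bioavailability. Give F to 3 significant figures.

Trapezoidal AUC_0→10.75 (oral suspension):
  [0→0.25]: (0.0+155.6)/2 × 0.25 = 19.45
  [0.25→6.25]: (155.6+62.7)/2 × 6 = 654.9
  [6.25→6.75]: (62.7+51.4)/2 × 0.5 = 28.525
  [6.75→10.75]: (51.4+10.6)/2 × 4 = 124.0
  Sum = 826.875 ng/mL·h
F = (AUC_ev/D_ev)/(AUC_iv/D_iv) = (826.875/5)/(901/5) = 165.375/180.2 = 0.9177

F = 0.918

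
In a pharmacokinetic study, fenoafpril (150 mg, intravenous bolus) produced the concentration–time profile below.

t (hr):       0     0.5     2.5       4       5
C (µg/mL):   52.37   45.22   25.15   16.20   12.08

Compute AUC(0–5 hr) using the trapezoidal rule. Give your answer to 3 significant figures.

AUC = 140 µg/mL·hr

Trapezoidal AUC_0→5:
  [0→0.5]: (52.37+45.22)/2 × 0.5 = 24.3975
  [0.5→2.5]: (45.22+25.15)/2 × 2 = 70.37
  [2.5→4]: (25.15+16.20)/2 × 1.5 = 31.0125
  [4→5]: (16.20+12.08)/2 × 1 = 14.14
  Sum = 139.92 µg/mL·hr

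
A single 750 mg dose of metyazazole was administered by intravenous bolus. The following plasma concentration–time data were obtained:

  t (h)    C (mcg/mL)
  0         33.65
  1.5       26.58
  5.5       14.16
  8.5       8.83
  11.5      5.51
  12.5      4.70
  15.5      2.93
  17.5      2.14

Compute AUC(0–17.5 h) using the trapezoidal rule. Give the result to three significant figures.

AUC = 204 mcg/mL·h

Trapezoidal AUC_0→17.5:
  [0→1.5]: (33.65+26.58)/2 × 1.5 = 45.1725
  [1.5→5.5]: (26.58+14.16)/2 × 4 = 81.48
  [5.5→8.5]: (14.16+8.83)/2 × 3 = 34.485
  [8.5→11.5]: (8.83+5.51)/2 × 3 = 21.51
  [11.5→12.5]: (5.51+4.70)/2 × 1 = 5.105
  [12.5→15.5]: (4.70+2.93)/2 × 3 = 11.445
  [15.5→17.5]: (2.93+2.14)/2 × 2 = 5.07
  Sum = 204.2675 mcg/mL·h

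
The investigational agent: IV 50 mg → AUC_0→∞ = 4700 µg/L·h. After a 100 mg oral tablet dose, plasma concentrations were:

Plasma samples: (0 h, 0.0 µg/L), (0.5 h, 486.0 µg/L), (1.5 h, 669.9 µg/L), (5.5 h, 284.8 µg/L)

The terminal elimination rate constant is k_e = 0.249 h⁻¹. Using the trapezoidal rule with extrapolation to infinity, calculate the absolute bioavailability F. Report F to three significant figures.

F = 0.399

Trapezoidal AUC_0→5.5 (oral tablet):
  [0→0.5]: (0.0+486.0)/2 × 0.5 = 121.5
  [0.5→1.5]: (486.0+669.9)/2 × 1 = 577.95
  [1.5→5.5]: (669.9+284.8)/2 × 4 = 1909.4
  Sum = 2608.85 µg/L·h
Tail: C_last/k_e = 284.8/0.249 = 1143.775
AUC_0→∞ (oral tablet) = 2608.85 + 1143.775 = 3752.625 µg/L·h
F = (AUC_ev/D_ev)/(AUC_iv/D_iv) = (3752.625/100)/(4700/50) = 37.52625/94 = 0.3992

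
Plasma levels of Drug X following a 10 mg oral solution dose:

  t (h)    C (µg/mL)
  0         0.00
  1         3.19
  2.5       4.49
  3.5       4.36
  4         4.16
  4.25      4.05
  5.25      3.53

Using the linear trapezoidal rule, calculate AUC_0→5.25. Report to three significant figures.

Trapezoidal AUC_0→5.25:
  [0→1]: (0.00+3.19)/2 × 1 = 1.595
  [1→2.5]: (3.19+4.49)/2 × 1.5 = 5.76
  [2.5→3.5]: (4.49+4.36)/2 × 1 = 4.425
  [3.5→4]: (4.36+4.16)/2 × 0.5 = 2.13
  [4→4.25]: (4.16+4.05)/2 × 0.25 = 1.02625
  [4.25→5.25]: (4.05+3.53)/2 × 1 = 3.79
  Sum = 18.72625 µg/mL·h

AUC = 18.7 µg/mL·h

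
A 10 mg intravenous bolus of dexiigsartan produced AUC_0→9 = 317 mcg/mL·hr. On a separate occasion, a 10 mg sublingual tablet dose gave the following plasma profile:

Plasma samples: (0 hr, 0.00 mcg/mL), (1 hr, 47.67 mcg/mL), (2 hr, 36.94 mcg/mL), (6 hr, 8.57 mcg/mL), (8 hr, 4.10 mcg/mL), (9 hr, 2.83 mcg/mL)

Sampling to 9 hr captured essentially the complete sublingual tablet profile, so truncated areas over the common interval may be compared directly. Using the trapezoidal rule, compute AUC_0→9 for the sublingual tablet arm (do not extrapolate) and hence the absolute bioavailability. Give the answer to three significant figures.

Trapezoidal AUC_0→9 (sublingual tablet):
  [0→1]: (0.00+47.67)/2 × 1 = 23.835
  [1→2]: (47.67+36.94)/2 × 1 = 42.305
  [2→6]: (36.94+8.57)/2 × 4 = 91.02
  [6→8]: (8.57+4.10)/2 × 2 = 12.67
  [8→9]: (4.10+2.83)/2 × 1 = 3.465
  Sum = 173.295 mcg/mL·hr
F = (AUC_ev/D_ev)/(AUC_iv/D_iv) = (173.295/10)/(317/10) = 17.3295/31.7 = 0.5467

F = 0.547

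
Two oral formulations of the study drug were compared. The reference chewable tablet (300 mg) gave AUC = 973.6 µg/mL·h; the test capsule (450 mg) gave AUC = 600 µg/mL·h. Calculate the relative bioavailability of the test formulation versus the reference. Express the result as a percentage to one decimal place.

F_rel = (AUC_test/D_test) / (AUC_ref/D_ref)
      = (600/450) / (973.6/300)
      = 1.33333 / 3.24533 = 0.4108 = 41.08%

F_rel = 41.1%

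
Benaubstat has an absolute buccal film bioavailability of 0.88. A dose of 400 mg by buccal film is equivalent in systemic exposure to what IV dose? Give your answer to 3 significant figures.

Systemic exposure from an extravascular dose = F × D_ev, so the equivalent IV dose is F × D_ev.
D_iv = F × D_ev = 0.88 × 400 = 352 mg

D_iv = 352 mg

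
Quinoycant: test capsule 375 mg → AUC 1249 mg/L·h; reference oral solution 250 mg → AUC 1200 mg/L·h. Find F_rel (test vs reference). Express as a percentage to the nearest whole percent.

F_rel = (AUC_test/D_test) / (AUC_ref/D_ref)
      = (1249/375) / (1200/250)
      = 3.33067 / 4.8 = 0.6939 = 69.39%

F_rel = 69%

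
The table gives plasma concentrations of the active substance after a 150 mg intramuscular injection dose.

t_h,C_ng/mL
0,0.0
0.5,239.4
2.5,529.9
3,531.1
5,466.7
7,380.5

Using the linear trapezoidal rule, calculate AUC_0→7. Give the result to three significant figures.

AUC = 2940 ng/mL·h

Trapezoidal AUC_0→7:
  [0→0.5]: (0.0+239.4)/2 × 0.5 = 59.85
  [0.5→2.5]: (239.4+529.9)/2 × 2 = 769.3
  [2.5→3]: (529.9+531.1)/2 × 0.5 = 265.25
  [3→5]: (531.1+466.7)/2 × 2 = 997.8
  [5→7]: (466.7+380.5)/2 × 2 = 847.2
  Sum = 2939.4 ng/mL·h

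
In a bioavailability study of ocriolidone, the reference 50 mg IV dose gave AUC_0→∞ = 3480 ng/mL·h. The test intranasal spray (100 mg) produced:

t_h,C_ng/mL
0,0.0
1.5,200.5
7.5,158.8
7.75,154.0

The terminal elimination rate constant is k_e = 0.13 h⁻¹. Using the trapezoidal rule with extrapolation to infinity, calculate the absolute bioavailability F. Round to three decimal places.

Trapezoidal AUC_0→7.75 (intranasal spray):
  [0→1.5]: (0.0+200.5)/2 × 1.5 = 150.375
  [1.5→7.5]: (200.5+158.8)/2 × 6 = 1077.9
  [7.5→7.75]: (158.8+154.0)/2 × 0.25 = 39.1
  Sum = 1267.375 ng/mL·h
Tail: C_last/k_e = 154.0/0.13 = 1184.615
AUC_0→∞ (intranasal spray) = 1267.375 + 1184.615 = 2451.99 ng/mL·h
F = (AUC_ev/D_ev)/(AUC_iv/D_iv) = (2451.99/100)/(3480/50) = 24.5199/69.6 = 0.3523

F = 0.352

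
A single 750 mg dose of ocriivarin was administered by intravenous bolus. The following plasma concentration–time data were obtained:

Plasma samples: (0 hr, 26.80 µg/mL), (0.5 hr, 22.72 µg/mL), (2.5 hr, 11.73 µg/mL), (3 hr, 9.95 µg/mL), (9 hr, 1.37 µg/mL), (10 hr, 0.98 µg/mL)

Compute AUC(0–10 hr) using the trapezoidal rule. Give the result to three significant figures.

Trapezoidal AUC_0→10:
  [0→0.5]: (26.80+22.72)/2 × 0.5 = 12.38
  [0.5→2.5]: (22.72+11.73)/2 × 2 = 34.45
  [2.5→3]: (11.73+9.95)/2 × 0.5 = 5.42
  [3→9]: (9.95+1.37)/2 × 6 = 33.96
  [9→10]: (1.37+0.98)/2 × 1 = 1.175
  Sum = 87.385 µg/mL·hr

AUC = 87.4 µg/mL·hr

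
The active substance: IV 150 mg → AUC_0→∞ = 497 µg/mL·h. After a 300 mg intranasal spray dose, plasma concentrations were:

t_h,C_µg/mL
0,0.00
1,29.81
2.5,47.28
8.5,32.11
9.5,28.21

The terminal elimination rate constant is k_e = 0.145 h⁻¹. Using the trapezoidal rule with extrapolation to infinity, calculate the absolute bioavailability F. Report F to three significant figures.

F = 0.539

Trapezoidal AUC_0→9.5 (intranasal spray):
  [0→1]: (0.00+29.81)/2 × 1 = 14.905
  [1→2.5]: (29.81+47.28)/2 × 1.5 = 57.8175
  [2.5→8.5]: (47.28+32.11)/2 × 6 = 238.17
  [8.5→9.5]: (32.11+28.21)/2 × 1 = 30.16
  Sum = 341.0525 µg/mL·h
Tail: C_last/k_e = 28.21/0.145 = 194.552
AUC_0→∞ (intranasal spray) = 341.0525 + 194.552 = 535.6045 µg/mL·h
F = (AUC_ev/D_ev)/(AUC_iv/D_iv) = (535.6045/300)/(497/150) = 1.78535/3.31333 = 0.5388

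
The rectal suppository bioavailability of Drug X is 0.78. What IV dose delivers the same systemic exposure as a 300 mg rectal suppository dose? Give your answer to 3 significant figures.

D_iv = 234 mg

Systemic exposure from an extravascular dose = F × D_ev, so the equivalent IV dose is F × D_ev.
D_iv = F × D_ev = 0.78 × 300 = 234 mg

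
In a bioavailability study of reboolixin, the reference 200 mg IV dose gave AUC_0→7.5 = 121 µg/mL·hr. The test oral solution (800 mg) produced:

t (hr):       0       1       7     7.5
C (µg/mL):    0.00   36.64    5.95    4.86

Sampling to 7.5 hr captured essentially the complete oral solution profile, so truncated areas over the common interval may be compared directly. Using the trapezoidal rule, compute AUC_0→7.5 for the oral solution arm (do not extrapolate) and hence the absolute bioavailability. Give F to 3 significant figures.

Trapezoidal AUC_0→7.5 (oral solution):
  [0→1]: (0.00+36.64)/2 × 1 = 18.32
  [1→7]: (36.64+5.95)/2 × 6 = 127.77
  [7→7.5]: (5.95+4.86)/2 × 0.5 = 2.7025
  Sum = 148.7925 µg/mL·hr
F = (AUC_ev/D_ev)/(AUC_iv/D_iv) = (148.7925/800)/(121/200) = 0.185991/0.605 = 0.3074

F = 0.307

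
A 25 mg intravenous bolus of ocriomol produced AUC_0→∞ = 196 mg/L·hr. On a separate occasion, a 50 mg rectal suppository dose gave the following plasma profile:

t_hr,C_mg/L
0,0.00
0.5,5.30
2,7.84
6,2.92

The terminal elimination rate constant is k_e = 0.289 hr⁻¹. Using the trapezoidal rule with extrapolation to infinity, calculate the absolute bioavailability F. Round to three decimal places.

Trapezoidal AUC_0→6 (rectal suppository):
  [0→0.5]: (0.00+5.30)/2 × 0.5 = 1.325
  [0.5→2]: (5.30+7.84)/2 × 1.5 = 9.855
  [2→6]: (7.84+2.92)/2 × 4 = 21.52
  Sum = 32.7 mg/L·hr
Tail: C_last/k_e = 2.92/0.289 = 10.104
AUC_0→∞ (rectal suppository) = 32.7 + 10.104 = 42.804 mg/L·hr
F = (AUC_ev/D_ev)/(AUC_iv/D_iv) = (42.804/50)/(196/25) = 0.85608/7.84 = 0.1092

F = 0.109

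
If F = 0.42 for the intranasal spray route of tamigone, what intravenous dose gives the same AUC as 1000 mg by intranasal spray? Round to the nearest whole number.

D_iv = 420 mg

Systemic exposure from an extravascular dose = F × D_ev, so the equivalent IV dose is F × D_ev.
D_iv = F × D_ev = 0.42 × 1000 = 420 mg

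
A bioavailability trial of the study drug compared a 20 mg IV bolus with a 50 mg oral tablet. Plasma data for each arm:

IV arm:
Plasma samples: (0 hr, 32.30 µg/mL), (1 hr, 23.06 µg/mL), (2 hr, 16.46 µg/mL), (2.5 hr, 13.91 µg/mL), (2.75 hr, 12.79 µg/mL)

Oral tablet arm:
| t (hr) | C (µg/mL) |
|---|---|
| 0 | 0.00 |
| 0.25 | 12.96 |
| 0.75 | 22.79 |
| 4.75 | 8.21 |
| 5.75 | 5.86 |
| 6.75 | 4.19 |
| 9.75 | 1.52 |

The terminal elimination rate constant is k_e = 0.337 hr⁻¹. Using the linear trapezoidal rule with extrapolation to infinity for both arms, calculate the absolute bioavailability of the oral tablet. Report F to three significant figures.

F = 0.406

Trapezoidal AUC_0→2.75 (IV):
  [0→1]: (32.30+23.06)/2 × 1 = 27.68
  [1→2]: (23.06+16.46)/2 × 1 = 19.76
  [2→2.5]: (16.46+13.91)/2 × 0.5 = 7.5925
  [2.5→2.75]: (13.91+12.79)/2 × 0.25 = 3.3375
  Sum = 58.37 µg/mL·hr
IV tail: 12.79/0.337 = 37.953; AUC_iv,0→∞ = 58.37 + 37.953 = 96.323 µg/mL·hr
Trapezoidal AUC_0→9.75 (oral tablet):
  [0→0.25]: (0.00+12.96)/2 × 0.25 = 1.62
  [0.25→0.75]: (12.96+22.79)/2 × 0.5 = 8.9375
  [0.75→4.75]: (22.79+8.21)/2 × 4 = 62.0
  [4.75→5.75]: (8.21+5.86)/2 × 1 = 7.035
  [5.75→6.75]: (5.86+4.19)/2 × 1 = 5.025
  [6.75→9.75]: (4.19+1.52)/2 × 3 = 8.565
  Sum = 93.1825 µg/mL·hr
oral tablet tail: 1.52/0.337 = 4.510; AUC_ev,0→∞ = 93.1825 + 4.510 = 97.6925 µg/mL·hr
F = (AUC_ev/D_ev)/(AUC_iv/D_iv) = (97.6925/50)/(96.323/20) = 1.95385/4.81615 = 0.4057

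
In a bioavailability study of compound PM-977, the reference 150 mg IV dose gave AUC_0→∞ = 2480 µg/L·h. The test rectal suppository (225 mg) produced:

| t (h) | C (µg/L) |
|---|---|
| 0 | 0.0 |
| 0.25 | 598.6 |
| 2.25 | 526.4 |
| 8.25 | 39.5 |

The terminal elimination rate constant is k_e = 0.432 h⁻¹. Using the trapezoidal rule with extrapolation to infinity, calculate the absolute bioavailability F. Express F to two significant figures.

F = 0.80

Trapezoidal AUC_0→8.25 (rectal suppository):
  [0→0.25]: (0.0+598.6)/2 × 0.25 = 74.825
  [0.25→2.25]: (598.6+526.4)/2 × 2 = 1125.0
  [2.25→8.25]: (526.4+39.5)/2 × 6 = 1697.7
  Sum = 2897.525 µg/L·h
Tail: C_last/k_e = 39.5/0.432 = 91.435
AUC_0→∞ (rectal suppository) = 2897.525 + 91.435 = 2988.96 µg/L·h
F = (AUC_ev/D_ev)/(AUC_iv/D_iv) = (2988.96/225)/(2480/150) = 13.2843/16.5333 = 0.8035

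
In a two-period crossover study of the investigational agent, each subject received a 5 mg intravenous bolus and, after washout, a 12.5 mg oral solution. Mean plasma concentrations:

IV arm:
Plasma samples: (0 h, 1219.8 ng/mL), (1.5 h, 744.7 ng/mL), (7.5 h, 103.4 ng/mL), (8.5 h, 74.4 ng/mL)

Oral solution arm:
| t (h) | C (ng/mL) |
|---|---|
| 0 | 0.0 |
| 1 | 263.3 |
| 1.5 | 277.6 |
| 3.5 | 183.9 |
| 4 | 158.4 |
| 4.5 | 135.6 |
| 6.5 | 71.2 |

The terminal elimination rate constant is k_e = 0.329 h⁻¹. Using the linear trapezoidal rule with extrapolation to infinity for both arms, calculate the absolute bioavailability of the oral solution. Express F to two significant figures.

Trapezoidal AUC_0→8.5 (IV):
  [0→1.5]: (1219.8+744.7)/2 × 1.5 = 1473.375
  [1.5→7.5]: (744.7+103.4)/2 × 6 = 2544.3
  [7.5→8.5]: (103.4+74.4)/2 × 1 = 88.9
  Sum = 4106.575 ng/mL·h
IV tail: 74.4/0.329 = 226.140; AUC_iv,0→∞ = 4106.575 + 226.140 = 4332.715 ng/mL·h
Trapezoidal AUC_0→6.5 (oral solution):
  [0→1]: (0.0+263.3)/2 × 1 = 131.65
  [1→1.5]: (263.3+277.6)/2 × 0.5 = 135.225
  [1.5→3.5]: (277.6+183.9)/2 × 2 = 461.5
  [3.5→4]: (183.9+158.4)/2 × 0.5 = 85.575
  [4→4.5]: (158.4+135.6)/2 × 0.5 = 73.5
  [4.5→6.5]: (135.6+71.2)/2 × 2 = 206.8
  Sum = 1094.25 ng/mL·h
oral solution tail: 71.2/0.329 = 216.413; AUC_ev,0→∞ = 1094.25 + 216.413 = 1310.663 ng/mL·h
F = (AUC_ev/D_ev)/(AUC_iv/D_iv) = (1310.663/12.5)/(4332.715/5) = 104.85304/866.543 = 0.1210

F = 0.12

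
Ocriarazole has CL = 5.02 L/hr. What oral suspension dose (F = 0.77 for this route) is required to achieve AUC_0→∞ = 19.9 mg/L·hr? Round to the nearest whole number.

Dose = CL × AUC_0→∞ / F
     = 5.02 × 19.9 / 0.77 = 129.738 mg

Dose = 130 mg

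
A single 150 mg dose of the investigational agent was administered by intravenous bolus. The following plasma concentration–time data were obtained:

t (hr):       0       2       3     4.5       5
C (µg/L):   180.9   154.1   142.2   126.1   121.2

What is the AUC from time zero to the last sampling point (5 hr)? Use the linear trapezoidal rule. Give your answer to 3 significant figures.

AUC = 746 µg/L·hr

Trapezoidal AUC_0→5:
  [0→2]: (180.9+154.1)/2 × 2 = 335.0
  [2→3]: (154.1+142.2)/2 × 1 = 148.15
  [3→4.5]: (142.2+126.1)/2 × 1.5 = 201.225
  [4.5→5]: (126.1+121.2)/2 × 0.5 = 61.825
  Sum = 746.2 µg/L·hr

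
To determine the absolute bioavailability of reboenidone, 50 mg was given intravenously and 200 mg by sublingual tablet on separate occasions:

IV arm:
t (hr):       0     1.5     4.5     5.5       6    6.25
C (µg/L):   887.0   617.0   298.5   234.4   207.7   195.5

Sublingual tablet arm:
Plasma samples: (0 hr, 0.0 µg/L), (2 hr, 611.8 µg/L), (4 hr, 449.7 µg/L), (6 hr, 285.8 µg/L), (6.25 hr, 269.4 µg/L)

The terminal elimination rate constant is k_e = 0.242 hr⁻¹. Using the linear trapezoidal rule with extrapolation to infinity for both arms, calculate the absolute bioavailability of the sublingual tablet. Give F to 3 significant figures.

Trapezoidal AUC_0→6.25 (IV):
  [0→1.5]: (887.0+617.0)/2 × 1.5 = 1128.0
  [1.5→4.5]: (617.0+298.5)/2 × 3 = 1373.25
  [4.5→5.5]: (298.5+234.4)/2 × 1 = 266.45
  [5.5→6]: (234.4+207.7)/2 × 0.5 = 110.525
  [6→6.25]: (207.7+195.5)/2 × 0.25 = 50.4
  Sum = 2928.625 µg/L·hr
IV tail: 195.5/0.242 = 807.851; AUC_iv,0→∞ = 2928.625 + 807.851 = 3736.476 µg/L·hr
Trapezoidal AUC_0→6.25 (sublingual tablet):
  [0→2]: (0.0+611.8)/2 × 2 = 611.8
  [2→4]: (611.8+449.7)/2 × 2 = 1061.5
  [4→6]: (449.7+285.8)/2 × 2 = 735.5
  [6→6.25]: (285.8+269.4)/2 × 0.25 = 69.4
  Sum = 2478.2 µg/L·hr
sublingual tablet tail: 269.4/0.242 = 1113.223; AUC_ev,0→∞ = 2478.2 + 1113.223 = 3591.423 µg/L·hr
F = (AUC_ev/D_ev)/(AUC_iv/D_iv) = (3591.423/200)/(3736.476/50) = 17.957115/74.72952 = 0.2403

F = 0.240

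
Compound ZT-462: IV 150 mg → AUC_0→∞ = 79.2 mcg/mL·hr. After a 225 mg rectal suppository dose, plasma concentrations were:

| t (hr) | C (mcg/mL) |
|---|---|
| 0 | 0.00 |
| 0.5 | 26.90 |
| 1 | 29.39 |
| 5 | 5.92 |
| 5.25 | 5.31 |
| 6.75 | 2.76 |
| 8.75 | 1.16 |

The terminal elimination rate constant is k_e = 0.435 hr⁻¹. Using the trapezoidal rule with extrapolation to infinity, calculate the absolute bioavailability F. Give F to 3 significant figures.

F = 0.888

Trapezoidal AUC_0→8.75 (rectal suppository):
  [0→0.5]: (0.00+26.90)/2 × 0.5 = 6.725
  [0.5→1]: (26.90+29.39)/2 × 0.5 = 14.0725
  [1→5]: (29.39+5.92)/2 × 4 = 70.62
  [5→5.25]: (5.92+5.31)/2 × 0.25 = 1.40375
  [5.25→6.75]: (5.31+2.76)/2 × 1.5 = 6.0525
  [6.75→8.75]: (2.76+1.16)/2 × 2 = 3.92
  Sum = 102.79375 mcg/mL·hr
Tail: C_last/k_e = 1.16/0.435 = 2.667
AUC_0→∞ (rectal suppository) = 102.79375 + 2.667 = 105.46075 mcg/mL·hr
F = (AUC_ev/D_ev)/(AUC_iv/D_iv) = (105.46075/225)/(79.2/150) = 0.468714/0.528 = 0.8877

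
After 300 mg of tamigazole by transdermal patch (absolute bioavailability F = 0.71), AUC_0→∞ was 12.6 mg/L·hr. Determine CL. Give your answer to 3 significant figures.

CL = 16.9 L/hr

CL = F × Dose / AUC_0→∞
   = 0.71 × 300 / 12.6 = 16.9048 L/hr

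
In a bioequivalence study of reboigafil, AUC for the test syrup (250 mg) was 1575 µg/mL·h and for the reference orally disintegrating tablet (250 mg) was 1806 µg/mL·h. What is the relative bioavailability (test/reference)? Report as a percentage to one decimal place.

F_rel = (AUC_test/D_test) / (AUC_ref/D_ref)
      = (1575/250) / (1806/250)
      = 6.3 / 7.224 = 0.8721 = 87.21%

F_rel = 87.2%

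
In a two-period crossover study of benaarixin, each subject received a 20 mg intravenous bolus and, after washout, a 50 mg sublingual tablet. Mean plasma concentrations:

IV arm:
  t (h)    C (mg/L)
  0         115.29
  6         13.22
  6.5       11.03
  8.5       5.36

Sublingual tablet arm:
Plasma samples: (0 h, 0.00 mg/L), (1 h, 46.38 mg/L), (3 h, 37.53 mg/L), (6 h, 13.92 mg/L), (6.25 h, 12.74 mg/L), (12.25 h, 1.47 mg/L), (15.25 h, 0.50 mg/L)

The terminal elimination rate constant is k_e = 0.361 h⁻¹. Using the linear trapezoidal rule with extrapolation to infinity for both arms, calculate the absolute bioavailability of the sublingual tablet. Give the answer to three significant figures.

Trapezoidal AUC_0→8.5 (IV):
  [0→6]: (115.29+13.22)/2 × 6 = 385.53
  [6→6.5]: (13.22+11.03)/2 × 0.5 = 6.0625
  [6.5→8.5]: (11.03+5.36)/2 × 2 = 16.39
  Sum = 407.9825 mg/L·h
IV tail: 5.36/0.361 = 14.848; AUC_iv,0→∞ = 407.9825 + 14.848 = 422.8305 mg/L·h
Trapezoidal AUC_0→15.25 (sublingual tablet):
  [0→1]: (0.00+46.38)/2 × 1 = 23.19
  [1→3]: (46.38+37.53)/2 × 2 = 83.91
  [3→6]: (37.53+13.92)/2 × 3 = 77.175
  [6→6.25]: (13.92+12.74)/2 × 0.25 = 3.3325
  [6.25→12.25]: (12.74+1.47)/2 × 6 = 42.63
  [12.25→15.25]: (1.47+0.50)/2 × 3 = 2.955
  Sum = 233.1925 mg/L·h
sublingual tablet tail: 0.50/0.361 = 1.385; AUC_ev,0→∞ = 233.1925 + 1.385 = 234.5775 mg/L·h
F = (AUC_ev/D_ev)/(AUC_iv/D_iv) = (234.5775/50)/(422.8305/20) = 4.69155/21.141525 = 0.2219

F = 0.222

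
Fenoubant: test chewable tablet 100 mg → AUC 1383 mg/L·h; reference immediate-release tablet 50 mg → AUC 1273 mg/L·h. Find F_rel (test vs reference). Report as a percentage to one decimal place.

F_rel = 54.3%

F_rel = (AUC_test/D_test) / (AUC_ref/D_ref)
      = (1383/100) / (1273/50)
      = 13.83 / 25.46 = 0.5432 = 54.32%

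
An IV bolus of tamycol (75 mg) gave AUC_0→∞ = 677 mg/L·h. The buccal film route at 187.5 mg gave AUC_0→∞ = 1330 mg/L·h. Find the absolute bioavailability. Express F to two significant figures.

F = 0.79

F = (AUC_ev / D_ev) / (AUC_iv / D_iv)
  = (1330/187.5) / (677/75)
  = 7.09333 / 9.02667 = 0.7858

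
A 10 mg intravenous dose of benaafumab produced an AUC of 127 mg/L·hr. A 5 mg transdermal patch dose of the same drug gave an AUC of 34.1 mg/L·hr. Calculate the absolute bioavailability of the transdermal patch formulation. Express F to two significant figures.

F = 0.54

F = (AUC_ev / D_ev) / (AUC_iv / D_iv)
  = (34.1/5) / (127/10)
  = 6.82 / 12.7 = 0.5370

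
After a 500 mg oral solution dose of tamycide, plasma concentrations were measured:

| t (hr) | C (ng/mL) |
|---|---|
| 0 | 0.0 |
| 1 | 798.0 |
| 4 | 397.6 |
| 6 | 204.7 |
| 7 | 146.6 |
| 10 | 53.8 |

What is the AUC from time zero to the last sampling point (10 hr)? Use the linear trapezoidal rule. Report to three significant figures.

Trapezoidal AUC_0→10:
  [0→1]: (0.0+798.0)/2 × 1 = 399.0
  [1→4]: (798.0+397.6)/2 × 3 = 1793.4
  [4→6]: (397.6+204.7)/2 × 2 = 602.3
  [6→7]: (204.7+146.6)/2 × 1 = 175.65
  [7→10]: (146.6+53.8)/2 × 3 = 300.6
  Sum = 3270.95 ng/mL·hr

AUC = 3270 ng/mL·hr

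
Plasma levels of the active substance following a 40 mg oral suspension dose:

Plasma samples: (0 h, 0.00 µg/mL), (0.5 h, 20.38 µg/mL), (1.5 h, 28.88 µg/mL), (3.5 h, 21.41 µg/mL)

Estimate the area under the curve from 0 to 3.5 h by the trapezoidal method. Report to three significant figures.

Trapezoidal AUC_0→3.5:
  [0→0.5]: (0.00+20.38)/2 × 0.5 = 5.095
  [0.5→1.5]: (20.38+28.88)/2 × 1 = 24.63
  [1.5→3.5]: (28.88+21.41)/2 × 2 = 50.29
  Sum = 80.015 µg/mL·h

AUC = 80.0 µg/mL·h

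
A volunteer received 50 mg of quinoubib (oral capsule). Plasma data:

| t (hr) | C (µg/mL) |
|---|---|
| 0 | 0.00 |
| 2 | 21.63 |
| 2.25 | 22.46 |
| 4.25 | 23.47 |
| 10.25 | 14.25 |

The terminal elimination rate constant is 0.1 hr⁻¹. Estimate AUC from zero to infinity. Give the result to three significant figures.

Trapezoidal AUC_0→10.25:
  [0→2]: (0.00+21.63)/2 × 2 = 21.63
  [2→2.25]: (21.63+22.46)/2 × 0.25 = 5.51125
  [2.25→4.25]: (22.46+23.47)/2 × 2 = 45.93
  [4.25→10.25]: (23.47+14.25)/2 × 6 = 113.16
  Sum = 186.23125 µg/mL·hr
Extrapolated tail: C_last / k_e = 14.25 / 0.1 = 142.500
AUC_0→∞ = 186.23125 + 142.500 = 328.73125 µg/mL·hr

AUC = 329 µg/mL·hr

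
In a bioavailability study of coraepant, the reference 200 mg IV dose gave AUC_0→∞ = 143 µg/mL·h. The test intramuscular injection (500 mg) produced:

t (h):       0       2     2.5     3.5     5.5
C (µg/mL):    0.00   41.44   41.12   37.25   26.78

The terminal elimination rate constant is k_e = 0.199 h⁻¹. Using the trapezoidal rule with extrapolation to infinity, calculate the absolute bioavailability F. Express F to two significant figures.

Trapezoidal AUC_0→5.5 (intramuscular injection):
  [0→2]: (0.00+41.44)/2 × 2 = 41.44
  [2→2.5]: (41.44+41.12)/2 × 0.5 = 20.64
  [2.5→3.5]: (41.12+37.25)/2 × 1 = 39.185
  [3.5→5.5]: (37.25+26.78)/2 × 2 = 64.03
  Sum = 165.295 µg/mL·h
Tail: C_last/k_e = 26.78/0.199 = 134.573
AUC_0→∞ (intramuscular injection) = 165.295 + 134.573 = 299.868 µg/mL·h
F = (AUC_ev/D_ev)/(AUC_iv/D_iv) = (299.868/500)/(143/200) = 0.599736/0.715 = 0.8388

F = 0.84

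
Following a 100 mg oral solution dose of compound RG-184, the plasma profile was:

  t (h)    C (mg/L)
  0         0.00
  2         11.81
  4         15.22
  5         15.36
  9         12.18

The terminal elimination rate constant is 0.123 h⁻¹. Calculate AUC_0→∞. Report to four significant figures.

AUC = 208.2 mg/L·h

Trapezoidal AUC_0→9:
  [0→2]: (0.00+11.81)/2 × 2 = 11.81
  [2→4]: (11.81+15.22)/2 × 2 = 27.03
  [4→5]: (15.22+15.36)/2 × 1 = 15.29
  [5→9]: (15.36+12.18)/2 × 4 = 55.08
  Sum = 109.21 mg/L·h
Extrapolated tail: C_last / k_e = 12.18 / 0.123 = 99.024
AUC_0→∞ = 109.21 + 99.024 = 208.234 mg/L·h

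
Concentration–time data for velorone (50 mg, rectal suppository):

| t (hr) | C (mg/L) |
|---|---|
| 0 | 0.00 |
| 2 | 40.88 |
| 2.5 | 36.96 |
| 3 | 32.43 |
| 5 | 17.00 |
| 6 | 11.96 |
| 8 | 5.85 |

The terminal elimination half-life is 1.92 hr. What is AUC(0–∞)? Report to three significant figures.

Trapezoidal AUC_0→8:
  [0→2]: (0.00+40.88)/2 × 2 = 40.88
  [2→2.5]: (40.88+36.96)/2 × 0.5 = 19.46
  [2.5→3]: (36.96+32.43)/2 × 0.5 = 17.3475
  [3→5]: (32.43+17.00)/2 × 2 = 49.43
  [5→6]: (17.00+11.96)/2 × 1 = 14.48
  [6→8]: (11.96+5.85)/2 × 2 = 17.81
  Sum = 159.4075 mg/L·hr
k_e = ln2 / t½ = 0.693147 / 1.92 = 0.3610 hr^-1
Extrapolated tail: C_last / k_e = 5.85 / 0.361 = 16.205
AUC_0→∞ = 159.4075 + 16.205 = 175.6125 mg/L·hr

AUC = 176 mg/L·hr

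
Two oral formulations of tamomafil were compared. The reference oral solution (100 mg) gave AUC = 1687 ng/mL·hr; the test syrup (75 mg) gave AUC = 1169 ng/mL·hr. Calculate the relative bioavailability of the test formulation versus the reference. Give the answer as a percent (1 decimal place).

F_rel = 92.4%

F_rel = (AUC_test/D_test) / (AUC_ref/D_ref)
      = (1169/75) / (1687/100)
      = 15.5867 / 16.87 = 0.9239 = 92.39%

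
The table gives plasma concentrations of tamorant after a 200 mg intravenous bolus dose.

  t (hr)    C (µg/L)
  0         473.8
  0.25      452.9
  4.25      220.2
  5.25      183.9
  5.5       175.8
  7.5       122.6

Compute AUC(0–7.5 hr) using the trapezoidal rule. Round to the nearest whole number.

Trapezoidal AUC_0→7.5:
  [0→0.25]: (473.8+452.9)/2 × 0.25 = 115.8375
  [0.25→4.25]: (452.9+220.2)/2 × 4 = 1346.2
  [4.25→5.25]: (220.2+183.9)/2 × 1 = 202.05
  [5.25→5.5]: (183.9+175.8)/2 × 0.25 = 44.9625
  [5.5→7.5]: (175.8+122.6)/2 × 2 = 298.4
  Sum = 2007.45 µg/L·hr

AUC = 2007 µg/L·hr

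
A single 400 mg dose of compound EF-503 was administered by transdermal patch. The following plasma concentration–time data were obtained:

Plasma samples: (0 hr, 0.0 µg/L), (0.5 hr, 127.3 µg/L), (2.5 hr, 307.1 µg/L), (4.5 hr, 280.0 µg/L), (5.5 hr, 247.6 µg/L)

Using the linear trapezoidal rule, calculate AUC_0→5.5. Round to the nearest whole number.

AUC = 1317 µg/L·hr

Trapezoidal AUC_0→5.5:
  [0→0.5]: (0.0+127.3)/2 × 0.5 = 31.825
  [0.5→2.5]: (127.3+307.1)/2 × 2 = 434.4
  [2.5→4.5]: (307.1+280.0)/2 × 2 = 587.1
  [4.5→5.5]: (280.0+247.6)/2 × 1 = 263.8
  Sum = 1317.125 µg/L·hr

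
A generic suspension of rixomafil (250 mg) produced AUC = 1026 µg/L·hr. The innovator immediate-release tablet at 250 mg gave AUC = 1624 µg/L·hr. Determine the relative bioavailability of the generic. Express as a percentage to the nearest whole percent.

F_rel = (AUC_test/D_test) / (AUC_ref/D_ref)
      = (1026/250) / (1624/250)
      = 4.104 / 6.496 = 0.6318 = 63.18%

F_rel = 63%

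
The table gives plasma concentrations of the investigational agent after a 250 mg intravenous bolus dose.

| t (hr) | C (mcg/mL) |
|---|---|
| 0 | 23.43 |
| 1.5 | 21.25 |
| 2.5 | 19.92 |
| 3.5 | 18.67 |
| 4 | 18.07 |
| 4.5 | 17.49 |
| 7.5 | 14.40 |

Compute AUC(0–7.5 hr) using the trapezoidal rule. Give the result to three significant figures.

Trapezoidal AUC_0→7.5:
  [0→1.5]: (23.43+21.25)/2 × 1.5 = 33.51
  [1.5→2.5]: (21.25+19.92)/2 × 1 = 20.585
  [2.5→3.5]: (19.92+18.67)/2 × 1 = 19.295
  [3.5→4]: (18.67+18.07)/2 × 0.5 = 9.185
  [4→4.5]: (18.07+17.49)/2 × 0.5 = 8.89
  [4.5→7.5]: (17.49+14.40)/2 × 3 = 47.835
  Sum = 139.3 mcg/mL·hr

AUC = 139 mcg/mL·hr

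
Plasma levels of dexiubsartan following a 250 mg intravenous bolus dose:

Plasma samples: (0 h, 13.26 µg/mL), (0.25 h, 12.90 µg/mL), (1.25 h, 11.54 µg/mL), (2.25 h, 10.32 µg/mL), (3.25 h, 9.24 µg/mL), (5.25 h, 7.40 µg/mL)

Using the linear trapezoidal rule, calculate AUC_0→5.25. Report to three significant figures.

Trapezoidal AUC_0→5.25:
  [0→0.25]: (13.26+12.90)/2 × 0.25 = 3.27
  [0.25→1.25]: (12.90+11.54)/2 × 1 = 12.22
  [1.25→2.25]: (11.54+10.32)/2 × 1 = 10.93
  [2.25→3.25]: (10.32+9.24)/2 × 1 = 9.78
  [3.25→5.25]: (9.24+7.40)/2 × 2 = 16.64
  Sum = 52.84 µg/mL·h

AUC = 52.8 µg/mL·h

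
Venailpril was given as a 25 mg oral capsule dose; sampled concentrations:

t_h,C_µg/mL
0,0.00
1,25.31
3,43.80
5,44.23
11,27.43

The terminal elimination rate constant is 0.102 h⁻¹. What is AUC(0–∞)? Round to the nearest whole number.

Trapezoidal AUC_0→11:
  [0→1]: (0.00+25.31)/2 × 1 = 12.655
  [1→3]: (25.31+43.80)/2 × 2 = 69.11
  [3→5]: (43.80+44.23)/2 × 2 = 88.03
  [5→11]: (44.23+27.43)/2 × 6 = 214.98
  Sum = 384.775 µg/mL·h
Extrapolated tail: C_last / k_e = 27.43 / 0.102 = 268.922
AUC_0→∞ = 384.775 + 268.922 = 653.697 µg/mL·h

AUC = 654 µg/mL·h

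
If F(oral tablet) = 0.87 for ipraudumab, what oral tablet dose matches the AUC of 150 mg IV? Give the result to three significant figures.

For equal systemic exposure: F × D_ev = D_iv
D_ev = D_iv / F = 150 / 0.87 = 172.414 mg

D_oral = 172 mg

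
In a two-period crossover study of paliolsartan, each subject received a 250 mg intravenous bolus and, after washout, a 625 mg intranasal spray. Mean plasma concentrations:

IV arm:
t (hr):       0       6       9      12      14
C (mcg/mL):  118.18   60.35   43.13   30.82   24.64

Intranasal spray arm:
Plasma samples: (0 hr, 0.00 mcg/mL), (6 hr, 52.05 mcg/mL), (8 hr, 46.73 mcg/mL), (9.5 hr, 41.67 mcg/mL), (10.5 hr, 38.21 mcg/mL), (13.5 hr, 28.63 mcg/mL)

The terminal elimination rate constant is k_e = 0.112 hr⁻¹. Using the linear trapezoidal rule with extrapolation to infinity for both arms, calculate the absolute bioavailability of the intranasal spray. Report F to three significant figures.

F = 0.266

Trapezoidal AUC_0→14 (IV):
  [0→6]: (118.18+60.35)/2 × 6 = 535.59
  [6→9]: (60.35+43.13)/2 × 3 = 155.22
  [9→12]: (43.13+30.82)/2 × 3 = 110.925
  [12→14]: (30.82+24.64)/2 × 2 = 55.46
  Sum = 857.195 mcg/mL·hr
IV tail: 24.64/0.112 = 220.000; AUC_iv,0→∞ = 857.195 + 220.000 = 1077.195 mcg/mL·hr
Trapezoidal AUC_0→13.5 (intranasal spray):
  [0→6]: (0.00+52.05)/2 × 6 = 156.15
  [6→8]: (52.05+46.73)/2 × 2 = 98.78
  [8→9.5]: (46.73+41.67)/2 × 1.5 = 66.3
  [9.5→10.5]: (41.67+38.21)/2 × 1 = 39.94
  [10.5→13.5]: (38.21+28.63)/2 × 3 = 100.26
  Sum = 461.43 mcg/mL·hr
intranasal spray tail: 28.63/0.112 = 255.625; AUC_ev,0→∞ = 461.43 + 255.625 = 717.055 mcg/mL·hr
F = (AUC_ev/D_ev)/(AUC_iv/D_iv) = (717.055/625)/(1077.195/250) = 1.147288/4.30878 = 0.2663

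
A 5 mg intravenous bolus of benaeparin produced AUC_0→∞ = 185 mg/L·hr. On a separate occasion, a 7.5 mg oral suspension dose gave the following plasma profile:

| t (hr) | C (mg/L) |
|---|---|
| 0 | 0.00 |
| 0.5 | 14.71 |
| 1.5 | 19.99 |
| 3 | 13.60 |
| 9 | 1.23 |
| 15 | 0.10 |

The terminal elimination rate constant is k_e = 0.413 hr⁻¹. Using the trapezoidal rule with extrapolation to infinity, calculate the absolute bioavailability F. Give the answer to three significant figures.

F = 0.342

Trapezoidal AUC_0→15 (oral suspension):
  [0→0.5]: (0.00+14.71)/2 × 0.5 = 3.6775
  [0.5→1.5]: (14.71+19.99)/2 × 1 = 17.35
  [1.5→3]: (19.99+13.60)/2 × 1.5 = 25.1925
  [3→9]: (13.60+1.23)/2 × 6 = 44.49
  [9→15]: (1.23+0.10)/2 × 6 = 3.99
  Sum = 94.7 mg/L·hr
Tail: C_last/k_e = 0.10/0.413 = 0.242
AUC_0→∞ (oral suspension) = 94.7 + 0.242 = 94.942 mg/L·hr
F = (AUC_ev/D_ev)/(AUC_iv/D_iv) = (94.942/7.5)/(185/5) = 12.6589/37 = 0.3421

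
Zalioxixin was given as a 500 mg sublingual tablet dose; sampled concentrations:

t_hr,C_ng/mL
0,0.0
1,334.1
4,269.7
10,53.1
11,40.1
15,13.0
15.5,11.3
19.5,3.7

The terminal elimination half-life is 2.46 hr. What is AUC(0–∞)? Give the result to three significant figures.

AUC = 2240 ng/mL·hr

Trapezoidal AUC_0→19.5:
  [0→1]: (0.0+334.1)/2 × 1 = 167.05
  [1→4]: (334.1+269.7)/2 × 3 = 905.7
  [4→10]: (269.7+53.1)/2 × 6 = 968.4
  [10→11]: (53.1+40.1)/2 × 1 = 46.6
  [11→15]: (40.1+13.0)/2 × 4 = 106.2
  [15→15.5]: (13.0+11.3)/2 × 0.5 = 6.075
  [15.5→19.5]: (11.3+3.7)/2 × 4 = 30.0
  Sum = 2230.025 ng/mL·hr
k_e = ln2 / t½ = 0.693147 / 2.46 = 0.2818 hr^-1
Extrapolated tail: C_last / k_e = 3.7 / 0.2818 = 13.130
AUC_0→∞ = 2230.025 + 13.130 = 2243.155 ng/mL·hr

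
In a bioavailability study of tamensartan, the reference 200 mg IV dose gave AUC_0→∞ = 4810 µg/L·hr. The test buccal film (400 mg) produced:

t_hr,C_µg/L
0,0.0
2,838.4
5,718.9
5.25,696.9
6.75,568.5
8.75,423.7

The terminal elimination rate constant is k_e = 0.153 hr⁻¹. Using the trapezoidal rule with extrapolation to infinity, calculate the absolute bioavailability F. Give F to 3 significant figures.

Trapezoidal AUC_0→8.75 (buccal film):
  [0→2]: (0.0+838.4)/2 × 2 = 838.4
  [2→5]: (838.4+718.9)/2 × 3 = 2335.95
  [5→5.25]: (718.9+696.9)/2 × 0.25 = 176.975
  [5.25→6.75]: (696.9+568.5)/2 × 1.5 = 949.05
  [6.75→8.75]: (568.5+423.7)/2 × 2 = 992.2
  Sum = 5292.575 µg/L·hr
Tail: C_last/k_e = 423.7/0.153 = 2769.281
AUC_0→∞ (buccal film) = 5292.575 + 2769.281 = 8061.856 µg/L·hr
F = (AUC_ev/D_ev)/(AUC_iv/D_iv) = (8061.856/400)/(4810/200) = 20.15464/24.05 = 0.8380

F = 0.838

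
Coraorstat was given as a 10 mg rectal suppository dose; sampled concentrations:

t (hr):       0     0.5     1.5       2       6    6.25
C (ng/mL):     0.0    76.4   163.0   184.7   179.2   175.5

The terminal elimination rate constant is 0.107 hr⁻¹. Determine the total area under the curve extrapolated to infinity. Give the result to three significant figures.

AUC = 2640 ng/mL·hr

Trapezoidal AUC_0→6.25:
  [0→0.5]: (0.0+76.4)/2 × 0.5 = 19.1
  [0.5→1.5]: (76.4+163.0)/2 × 1 = 119.7
  [1.5→2]: (163.0+184.7)/2 × 0.5 = 86.925
  [2→6]: (184.7+179.2)/2 × 4 = 727.8
  [6→6.25]: (179.2+175.5)/2 × 0.25 = 44.3375
  Sum = 997.8625 ng/mL·hr
Extrapolated tail: C_last / k_e = 175.5 / 0.107 = 1640.187
AUC_0→∞ = 997.8625 + 1640.187 = 2638.0495 ng/mL·hr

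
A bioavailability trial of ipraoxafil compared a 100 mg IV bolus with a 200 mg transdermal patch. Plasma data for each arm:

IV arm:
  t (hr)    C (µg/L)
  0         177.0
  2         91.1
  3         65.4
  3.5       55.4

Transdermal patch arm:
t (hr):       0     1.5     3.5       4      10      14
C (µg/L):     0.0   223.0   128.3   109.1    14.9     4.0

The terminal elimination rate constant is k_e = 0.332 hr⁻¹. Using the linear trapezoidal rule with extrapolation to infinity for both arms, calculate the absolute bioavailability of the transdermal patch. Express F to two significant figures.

Trapezoidal AUC_0→3.5 (IV):
  [0→2]: (177.0+91.1)/2 × 2 = 268.1
  [2→3]: (91.1+65.4)/2 × 1 = 78.25
  [3→3.5]: (65.4+55.4)/2 × 0.5 = 30.2
  Sum = 376.55 µg/L·hr
IV tail: 55.4/0.332 = 166.867; AUC_iv,0→∞ = 376.55 + 166.867 = 543.417 µg/L·hr
Trapezoidal AUC_0→14 (transdermal patch):
  [0→1.5]: (0.0+223.0)/2 × 1.5 = 167.25
  [1.5→3.5]: (223.0+128.3)/2 × 2 = 351.3
  [3.5→4]: (128.3+109.1)/2 × 0.5 = 59.35
  [4→10]: (109.1+14.9)/2 × 6 = 372.0
  [10→14]: (14.9+4.0)/2 × 4 = 37.8
  Sum = 987.7 µg/L·hr
transdermal patch tail: 4.0/0.332 = 12.048; AUC_ev,0→∞ = 987.7 + 12.048 = 999.748 µg/L·hr
F = (AUC_ev/D_ev)/(AUC_iv/D_iv) = (999.748/200)/(543.417/100) = 4.99874/5.43417 = 0.9199

F = 0.92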